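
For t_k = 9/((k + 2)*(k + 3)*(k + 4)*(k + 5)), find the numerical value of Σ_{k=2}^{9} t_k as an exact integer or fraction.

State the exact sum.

Compute t_(k+1)/t_k: get (k + 2)/(k + 6).
So A=k + 2 and B=k + 6, with C=1.
Key eq: (k + 2)·f(k+1) = (k + 5)·f(k) + (1).
Degrees (1,1,0) ⇒ d ≤ 3.
A polynomial solution: f(k) = k*(k**2 + 9*k + 26)/72.
Then R = B(k−1)f/C = k*(k + 5)*(k**2 + 9*k + 26)/72, so s_k = R(k)·t_k = k*(k**2 + 9*k + 26)/(8*(k + 2)*(k + 3)*(k + 4)).
s_(k+1) − s_k = 9/(k**4 + 14*k**3 + 71*k**2 + 154*k + 120) = t_k.
Evaluate s at k=10 and k=2: 45/364 and 1/10; difference 43/1820.

Σ = 43/1820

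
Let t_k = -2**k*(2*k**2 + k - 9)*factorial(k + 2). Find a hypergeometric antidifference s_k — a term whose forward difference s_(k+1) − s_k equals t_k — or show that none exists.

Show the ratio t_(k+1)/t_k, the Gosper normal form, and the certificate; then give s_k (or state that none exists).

s_k = -2**k*(k - 3)*factorial(k + 2)

Step 1: r(k) = 2*(k + 3)*(k + 2*(k + 1)**2 - 8)/(2*k**2 + k - 9).
A = 2*k + 6, B = 1, C = k**2 + k/2 - 9/2.
Need (2*k + 6)·f(k+1) − (1)·f(k) = k**2 + k/2 - 9/2.
Bound: deg f ≤ 1.
Coefficient equations give f(k) = (k - 3)/2.
Get s_k = R·t_k = -2**k*(k - 3)*factorial(k + 2) with R(k) = B(k−1)f(k)/C(k) = (k - 3)/(2*k**2 + k - 9).
Check: Δs_k = -2**k*(2*k**2 + k - 9)*factorial(k + 2). ✓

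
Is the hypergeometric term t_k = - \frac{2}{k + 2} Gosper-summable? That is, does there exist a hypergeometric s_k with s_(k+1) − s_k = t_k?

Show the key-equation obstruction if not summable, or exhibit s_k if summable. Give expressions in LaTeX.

No — the linear system for f has no solution.

Ratio r(k) = (k + 2)/(k + 3).
So A=k + 2 and B=k + 3, with C=1.
Need (k + 2)·f(k+1) − (k + 2)·f(k) = 1.
deg f ≤ 0 (via 1,1,0).
Put f(k) = c0: A·f(k+1) − B(k−1)·f(k) − C = -1; need -1 = 0 — inconsistent ⇒ no f, not summable.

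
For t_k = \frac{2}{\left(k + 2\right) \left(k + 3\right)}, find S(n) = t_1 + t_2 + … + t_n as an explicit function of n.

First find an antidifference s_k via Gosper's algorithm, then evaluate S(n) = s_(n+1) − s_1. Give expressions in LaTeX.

S(n) = \frac{2 n}{3 \left(n + 3\right)}

r(k) = (k + 2)/(k + 4) after simplifying.
A = k + 2, B = k + 4, C = 1.
Key eq: (k + 2)·f(k+1) = (k + 3)·f(k) + (1).
Degrees (1,1,0) ⇒ d ≤ 1.
Solving with deg f ≤ 1: f(k) = k/2.
Then R = B(k−1)f/C = k*(k + 3)/2, so s_k = R(k)·t_k = k/(k + 2).
Check: Δs_k = 2/(k**2 + 5*k + 6). ✓
Telescope: S(n) = s_(n+1) − s_(1) = (n + 1)/(n + 3) − (1/3) = 2*n/(3*(n + 3)).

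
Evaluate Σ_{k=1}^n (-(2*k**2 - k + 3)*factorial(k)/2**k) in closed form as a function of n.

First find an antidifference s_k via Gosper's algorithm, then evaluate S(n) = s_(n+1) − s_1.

Compute t_(k+1)/t_k: get (k + 1)*(-k + 2*(k + 1)**2 + 2)/(2*(2*k**2 - k + 3)).
Gosper form: A/B · C(k+1)/C(k) with A=k/2 + 1/2, B=1, C=k**2 - k/2 + 3/2.
f must satisfy (k/2 + 1/2)·f(k+1) − (1)·f(k) = k**2 - k/2 + 3/2.
deg f ≤ 1 (via 1,0,2).
Solve for f: f(k) = 2*k - 1 (degree 1 ≤ 1).
Then R = B(k−1)f/C = 2*(2*k - 1)/(2*k**2 - k + 3), so s_k = R(k)·t_k = -2**(1 - k)*(2*k - 1)*factorial(k).
Δs = -(2*k**2 - k + 3)*factorial(k)/2**k, as required.
Telescope: S(n) = s_(n+1) − s_(1) = -(2*n + 1)*factorial(n + 1)/2**n − (-1) = (2**n - 2*n**2*factorial(n) - 3*n*factorial(n) - factorial(n))/2**n.

S(n) = (2**n - 2*n**2*factorial(n) - 3*n*factorial(n) - factorial(n))/2**n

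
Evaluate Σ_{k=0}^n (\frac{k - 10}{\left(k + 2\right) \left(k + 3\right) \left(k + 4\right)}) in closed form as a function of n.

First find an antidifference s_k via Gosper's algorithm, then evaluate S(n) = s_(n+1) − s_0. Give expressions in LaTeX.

Step 1: r(k) = (k - 9)*(k + 2)/((k - 10)*(k + 5)).
So A=k + 2 and B=k + 5, with C=k - 10.
Solve (k + 2)·f(k+1) − (k + 4)·f(k) = k - 10.
Bound: deg f ≤ 2.
Match coefficients ⇒ f(k) = -k*(2*k + 13)/3.
Get s_k = R·t_k = k*(-2*k - 13)/(3*(k + 2)*(k + 3)) with R(k) = B(k−1)f(k)/C(k) = -k*(k + 4)*(2*k + 13)/(3*(k - 10)).
s_(k+1) − s_k = (k - 10)/(k**3 + 9*k**2 + 26*k + 24) = t_k.
Evaluate: s_(n+1) = (-2*n**2 - 17*n - 15)/(3*(n**2 + 7*n + 12)); subtract s_(0) = 0 ⇒ S(n) = (-2*n**2 - 17*n - 15)/(3*(n**2 + 7*n + 12)).

S(n) = \frac{- 2 n^{2} - 17 n - 15}{3 \left(n^{2} + 7 n + 12\right)}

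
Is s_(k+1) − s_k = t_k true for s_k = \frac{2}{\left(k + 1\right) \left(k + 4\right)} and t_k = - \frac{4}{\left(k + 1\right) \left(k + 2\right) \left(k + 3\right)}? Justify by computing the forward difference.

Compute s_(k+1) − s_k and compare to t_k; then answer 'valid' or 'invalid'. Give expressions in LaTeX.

Invalid: residual \frac{4 \left(3 k + 11\right)}{k^{5} + 15 k^{4} + 85 k^{3} + 225 k^{2} + 274 k + 120} ≠ 0.

s_(k+1) = 2/((k + 2)*(k + 5))
s_(k+1) − s_k = 4*(-k - 3)/(k**4 + 12*k**3 + 49*k**2 + 78*k + 40)
(s_(k+1) − s_k) − t_k = 4*(3*k + 11)/(k**5 + 15*k**4 + 85*k**3 + 225*k**2 + 274*k + 120)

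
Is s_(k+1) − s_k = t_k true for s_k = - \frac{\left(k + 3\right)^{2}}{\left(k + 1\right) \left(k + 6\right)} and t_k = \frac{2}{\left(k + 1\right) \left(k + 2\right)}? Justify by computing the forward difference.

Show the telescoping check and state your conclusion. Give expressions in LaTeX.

Invalid: residual \frac{3 \left(- k^{2} - 7 k - 18\right)}{k^{4} + 16 k^{3} + 83 k^{2} + 152 k + 84} ≠ 0.

s_(k+1) = -(k + 4)**2/((k + 2)*(k + 7))
s_(k+1) − s_k = (-k**2 + 5*k + 30)/(k**4 + 16*k**3 + 83*k**2 + 152*k + 84)
(s_(k+1) − s_k) − t_k = 3*(-k**2 - 7*k - 18)/(k**4 + 16*k**3 + 83*k**2 + 152*k + 84)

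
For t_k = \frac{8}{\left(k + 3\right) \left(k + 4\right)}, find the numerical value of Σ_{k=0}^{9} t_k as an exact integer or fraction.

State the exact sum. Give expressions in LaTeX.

Σ = 80/39

Ratio r(k) = (k + 3)/(k + 5).
A = k + 3, B = k + 5, C = 1.
Solve (k + 3)·f(k+1) − (k + 4)·f(k) = 1.
Degrees (1,1,0) ⇒ d ≤ 1.
Solving with deg f ≤ 1: f(k) = k/3.
Get s_k = R·t_k = 8*k/(3*(k + 3)) with R(k) = B(k−1)f(k)/C(k) = k*(k + 4)/3.
Check: Δs_k = 8/(k**2 + 7*k + 12). ✓
Telescoping: Σ = s_(10) − s_(0) = 80/39 − (0) = 80/39.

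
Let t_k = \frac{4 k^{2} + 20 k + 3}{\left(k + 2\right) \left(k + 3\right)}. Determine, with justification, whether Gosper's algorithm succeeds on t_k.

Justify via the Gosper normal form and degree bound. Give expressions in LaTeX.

Yes. s_k = \frac{k \left(8 k - 5\right)}{2 \left(k + 2\right)}.

Ratio r(k) = (k + 2)*(20*k + 4*(k + 1)**2 + 23)/((k + 4)*(4*k**2 + 20*k + 3)).
Gosper form: A/B · C(k+1)/C(k) with A=k + 2, B=k + 4, C=k**2 + 5*k + 3/4.
Key eq: (k + 2)·f(k+1) = (k + 3)·f(k) + (k**2 + 5*k + 3/4).
Degrees (1,1,2) ⇒ d ≤ 2.
Coefficient equations give f(k) = k*(8*k - 5)/8.
Then R = B(k−1)f/C = k*(k + 3)*(8*k - 5)/(2*(4*k**2 + 20*k + 3)), so s_k = R(k)·t_k = k*(8*k - 5)/(2*(k + 2)).
s_(k+1) − s_k = (4*k**2 + 20*k + 3)/(k**2 + 5*k + 6) = t_k.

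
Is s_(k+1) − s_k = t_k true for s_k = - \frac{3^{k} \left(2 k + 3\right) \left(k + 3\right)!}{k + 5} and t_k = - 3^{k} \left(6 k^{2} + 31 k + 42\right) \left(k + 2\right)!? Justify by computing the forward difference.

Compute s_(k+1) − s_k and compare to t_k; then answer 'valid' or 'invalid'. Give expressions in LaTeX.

s_(k+1) = -3**(k + 1)*(2*k + 5)*factorial(k + 4)/(k + 6)
s_(k+1) − s_k = -3**k*(6*k**3 + 67*k**2 + 240*k + 282)*factorial(k + 3)/((k + 5)*(k + 6))
(s_(k+1) − s_k) − t_k = 2*3**k*(6*k**3 + 61*k**2 + 195*k + 207)*factorial(k + 2)/((k + 5)*(k + 6))

Invalid: residual \frac{2 \cdot 3^{k} \left(6 k^{3} + 61 k^{2} + 195 k + 207\right) \left(k + 2\right)!}{\left(k + 5\right) \left(k + 6\right)} ≠ 0.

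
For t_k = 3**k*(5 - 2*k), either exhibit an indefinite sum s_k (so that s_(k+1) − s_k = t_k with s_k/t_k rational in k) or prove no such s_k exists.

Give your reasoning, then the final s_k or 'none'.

s_k = 3**k*(4 - k)

Step 1: r(k) = 3*(2*k - 3)/(2*k - 5).
Normal form (A,B,C) = (3, 1, k - 5/2).
Set up (3)·f(k+1) − (1)·f(k) − (k - 5/2) = 0.
Degrees (0,0,1) ⇒ d ≤ 1.
Solving with deg f ≤ 1: f(k) = (k - 4)/2.
Get s_k = R·t_k = 3**k*(4 - k) with R(k) = B(k−1)f(k)/C(k) = (k - 4)/(2*k - 5).
Check: Δs_k = 3**k*(5 - 2*k). ✓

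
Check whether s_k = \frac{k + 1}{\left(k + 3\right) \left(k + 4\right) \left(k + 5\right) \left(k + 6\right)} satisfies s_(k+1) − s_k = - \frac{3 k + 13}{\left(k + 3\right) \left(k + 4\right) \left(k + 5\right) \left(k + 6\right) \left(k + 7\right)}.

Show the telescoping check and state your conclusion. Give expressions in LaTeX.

Invalid: residual \frac{12}{k^{5} + 25 k^{4} + 245 k^{3} + 1175 k^{2} + 2754 k + 2520} ≠ 0.

s_(k+1) = (k + 2)/((k + 4)*(k + 5)*(k + 6)*(k + 7))
s_(k+1) − s_k = (-3*k - 1)/(k**5 + 25*k**4 + 245*k**3 + 1175*k**2 + 2754*k + 2520)
(s_(k+1) − s_k) − t_k = 12/(k**5 + 25*k**4 + 245*k**3 + 1175*k**2 + 2754*k + 2520)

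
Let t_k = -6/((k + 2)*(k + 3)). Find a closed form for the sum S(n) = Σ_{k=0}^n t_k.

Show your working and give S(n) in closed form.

t_(k+1)/t_k = (k + 2)/(k + 4).
Gosper form: A/B · C(k+1)/C(k) with A=k + 2, B=k + 4, C=1.
Solve (k + 2)·f(k+1) − (k + 3)·f(k) = 1.
d = 1 from the (1,1,0) case.
A polynomial solution: f(k) = k/2.
Then R = B(k−1)f/C = k*(k + 3)/2, so s_k = R(k)·t_k = -3*k/(k + 2).
Verify: -6/(k**2 + 5*k + 6) matches t_k.
Telescope: S(n) = s_(n+1) − s_(0) = 3*(-n - 1)/(n + 3) − (0) = 3*(-n - 1)/(n + 3).

S(n) = 3*(-n - 1)/(n + 3)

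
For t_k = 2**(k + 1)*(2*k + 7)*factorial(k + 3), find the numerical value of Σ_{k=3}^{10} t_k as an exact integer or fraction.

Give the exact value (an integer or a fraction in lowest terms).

r(k) = 2*(k + 4)*(2*k + 9)/(2*k + 7) after simplifying.
A = 2*k + 8, B = 1, C = k + 7/2.
Key eq: (2*k + 8)·f(k+1) = (1)·f(k) + (k + 7/2).
Bound: deg f ≤ 0.
Solving with deg f ≤ 0: f(k) = 1/2.
Certificate R = B(k−1)f/C = 1/(2*k + 7) gives s_k = 2**(k + 1)*factorial(k + 3).
Δs = 2**(k + 1)*(2*k + 7)*factorial(k + 3), as required.
Telescoping: Σ = s_(11) − s_(3) = 357082280755200 − (11520) = 357082280743680.

Σ = 357082280743680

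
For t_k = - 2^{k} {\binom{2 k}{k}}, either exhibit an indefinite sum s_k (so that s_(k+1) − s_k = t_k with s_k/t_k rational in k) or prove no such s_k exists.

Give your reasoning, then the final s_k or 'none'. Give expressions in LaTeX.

not Gosper-summable; s_k does not exist

t_(k+1)/t_k = 4*(2*k + 1)/(k + 1).
A = 8*k + 4, B = k + 1, C = 1.
f must satisfy (8*k + 4)·f(k+1) − (k)·f(k) = 1.
deg f ≤ -1 (via 1,1,0).
deg f ≤ -1 is impossible — no certificate.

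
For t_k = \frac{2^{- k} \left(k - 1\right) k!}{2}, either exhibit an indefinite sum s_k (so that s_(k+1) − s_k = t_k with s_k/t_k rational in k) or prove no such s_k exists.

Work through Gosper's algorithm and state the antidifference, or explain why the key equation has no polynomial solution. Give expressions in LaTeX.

r(k) = k*(k + 1)/(2*(k - 1)) after simplifying.
Normal form (A,B,C) = (k/2 + 1/2, 1, k - 1).
Key eq: (k/2 + 1/2)·f(k+1) = (1)·f(k) + (k - 1).
Degrees (1,0,1) ⇒ d ≤ 0.
Solving with deg f ≤ 0: f(k) = 2.
Then R = B(k−1)f/C = 2/(k - 1), so s_k = R(k)·t_k = factorial(k)/2**k.
Δs = (k - 1)*factorial(k)/(2*2**k), as required.

s_k = 2^{- k} k!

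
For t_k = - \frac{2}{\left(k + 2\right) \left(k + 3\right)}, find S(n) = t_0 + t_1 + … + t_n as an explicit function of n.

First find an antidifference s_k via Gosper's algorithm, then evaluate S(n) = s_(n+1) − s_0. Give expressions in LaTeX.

Compute t_(k+1)/t_k: get (k + 2)/(k + 4).
A = k + 2, B = k + 4, C = 1.
Set up (k + 2)·f(k+1) − (k + 3)·f(k) − (1) = 0.
Degrees (1,1,0) ⇒ d ≤ 1.
Coefficient equations give f(k) = k/2.
R(k) = B(k−1)·f(k)/C(k) = k*(k + 3)/2; s_k = R·t_k = -k/(k + 2).
Check: Δs_k = -2/(k**2 + 5*k + 6). ✓
Telescope: S(n) = s_(n+1) − s_(0) = (-n - 1)/(n + 3) − (0) = (-n - 1)/(n + 3).

S(n) = \frac{- n - 1}{n + 3}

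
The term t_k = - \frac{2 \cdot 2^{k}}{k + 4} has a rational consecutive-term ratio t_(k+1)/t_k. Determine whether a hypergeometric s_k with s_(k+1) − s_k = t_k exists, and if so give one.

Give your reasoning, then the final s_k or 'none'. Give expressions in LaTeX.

Ratio r(k) = 2*(k + 4)/(k + 5).
So A=2*k + 8 and B=k + 5, with C=1.
Key eq: (2*k + 8)·f(k+1) = (k + 4)·f(k) + (1).
d = -1 from the (1,1,0) case.
Bound -1 < 0, so the key equation has no polynomial solution.

none (Gosper's algorithm certifies no s_k)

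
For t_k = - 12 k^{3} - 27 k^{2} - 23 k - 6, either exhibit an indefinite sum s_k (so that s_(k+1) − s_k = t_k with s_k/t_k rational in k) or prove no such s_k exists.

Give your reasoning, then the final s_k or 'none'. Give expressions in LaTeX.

t_(k+1)/t_k = (12*k**3 + 63*k**2 + 113*k + 68)/(12*k**3 + 27*k**2 + 23*k + 6).
So A=1 and B=1, with C=k**3 + 9*k**2/4 + 23*k/12 + 1/2.
f must satisfy (1)·f(k+1) − (1)·f(k) = k**3 + 9*k**2/4 + 23*k/12 + 1/2.
deg f ≤ 4 (via 0,0,3).
A polynomial solution: f(k) = k*(3*k**3 + 3*k**2 + k - 1)/12.
Then R = B(k−1)f/C = k*(3*k**3 + 3*k**2 + k - 1)/(12*k**3 + 27*k**2 + 23*k + 6), so s_k = R(k)·t_k = k*(-3*k**3 - 3*k**2 - k + 1).
Verify: -12*k**3 - 27*k**2 - 23*k - 6 matches t_k.

s_k = k \left(- 3 k^{3} - 3 k^{2} - k + 1\right)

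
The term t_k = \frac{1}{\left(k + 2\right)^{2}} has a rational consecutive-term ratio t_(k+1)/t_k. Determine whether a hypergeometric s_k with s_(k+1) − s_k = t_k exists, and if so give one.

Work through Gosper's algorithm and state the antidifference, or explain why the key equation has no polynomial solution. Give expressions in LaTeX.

r(k) = (k + 2)**2/(k + 3)**2 after simplifying.
Take A(k)=k**2 + 4*k + 4, B(k)=k**2 + 6*k + 9, C(k)=1.
Set up (k**2 + 4*k + 4)·f(k+1) − (k**2 + 4*k + 4)·f(k) − (1) = 0.
From deg A=2, deg B=2, deg C=0: d=0.
f = c0 ⇒ A·f(k+1) − B(k−1)·f(k) − C = -1. The system {-1 = 0} is inconsistent; no antidifference.

none (Gosper's algorithm certifies no s_k)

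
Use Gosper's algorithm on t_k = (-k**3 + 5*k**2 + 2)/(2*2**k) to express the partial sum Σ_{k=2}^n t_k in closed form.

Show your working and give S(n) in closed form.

r(k) = (-(k + 1)**3 + 5*(k + 1)**2 + 2)/(2*(-k**3 + 5*k**2 + 2)) after simplifying.
So A=1/2 and B=1, with C=k**3 - 5*k**2 - 2.
Need (1/2)·f(k+1) − (1)·f(k) = k**3 - 5*k**2 - 2.
deg f ≤ 3 (via 0,0,3).
A polynomial solution: f(k) = -2*(k**3 - 2*k**2 - k - 4).
So s_k = (B(k−1)f/C)·t_k = (-2*(k**3 - 2*k**2 - k - 4)/(k**3 - 5*k**2 - 2))·t_k = (k**3 - 2*k**2 - k - 4)/2**k.
Verify: (-k**3 + 5*k**2 + 2)/(2*2**k) matches t_k.
Σ_(k=2)^n t_k = s_(n+1) − s_(2) = (2**(-n - 1)*(n**3 + n**2 - 2*n - 6)) − (-3/2), i.e. 2**(-n - 1)*(3*2**n + n**3 + n**2 - 2*n - 6).

S(n) = 2**(-n - 1)*(3*2**n + n**3 + n**2 - 2*n - 6)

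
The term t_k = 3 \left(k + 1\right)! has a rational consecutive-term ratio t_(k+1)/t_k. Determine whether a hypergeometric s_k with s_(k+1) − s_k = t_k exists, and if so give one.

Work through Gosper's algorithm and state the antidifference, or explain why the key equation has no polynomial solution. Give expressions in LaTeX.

Ratio r(k) = k + 2.
Factor: A=k + 2; B=1; C=1.
f must satisfy (k + 2)·f(k+1) − (1)·f(k) = 1.
Degrees (1,0,0) ⇒ d ≤ -1.
d = -1 < 0 ⇒ no nonzero polynomial f; not summable.

not Gosper-summable; s_k does not exist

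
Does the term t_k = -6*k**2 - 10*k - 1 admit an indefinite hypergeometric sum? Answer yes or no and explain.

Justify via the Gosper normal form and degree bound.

Yes. s_k = k*(-2*k**2 - 2*k + 3).

Compute t_(k+1)/t_k: get (6*k**2 + 22*k + 17)/(6*k**2 + 10*k + 1).
Normal form (A,B,C) = (1, 1, k**2 + 5*k/3 + 1/6).
Need (1)·f(k+1) − (1)·f(k) = k**2 + 5*k/3 + 1/6.
deg f ≤ 3 (via 0,0,2).
Solving with deg f ≤ 3: f(k) = k*(2*k**2 + 2*k - 3)/6.
Get s_k = R·t_k = k*(-2*k**2 - 2*k + 3) with R(k) = B(k−1)f(k)/C(k) = k*(2*k**2 + 2*k - 3)/(6*k**2 + 10*k + 1).
s_(k+1) − s_k = -6*k**2 - 10*k - 1 = t_k.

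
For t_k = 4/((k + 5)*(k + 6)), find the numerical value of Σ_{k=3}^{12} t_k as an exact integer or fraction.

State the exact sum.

r(k) = (k + 5)/(k + 7) after simplifying.
Gosper form: A/B · C(k+1)/C(k) with A=k + 5, B=k + 7, C=1.
Key eq: (k + 5)·f(k+1) = (k + 6)·f(k) + (1).
deg f ≤ 1 (via 1,1,0).
Coefficient equations give f(k) = k/5.
Certificate R = B(k−1)f/C = k*(k + 6)/5 gives s_k = 4*k/(5*(k + 5)).
Δs = 4/(k**2 + 11*k + 30), as required.
Sum = s_(13) − s_(3); s_(13) = 26/45, s_(3) = 3/10 ⇒ 5/18.

Σ = 5/18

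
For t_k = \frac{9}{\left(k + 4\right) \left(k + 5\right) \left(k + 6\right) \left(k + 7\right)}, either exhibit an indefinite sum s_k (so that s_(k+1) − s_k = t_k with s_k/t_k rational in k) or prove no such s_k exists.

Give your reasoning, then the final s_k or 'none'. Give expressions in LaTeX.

s_k = \frac{k \left(k^{2} + 15 k + 74\right)}{40 \left(k + 4\right) \left(k + 5\right) \left(k + 6\right)}

Compute t_(k+1)/t_k: get (k + 4)/(k + 8).
Gosper form: A/B · C(k+1)/C(k) with A=k + 4, B=k + 8, C=1.
Set up (k + 4)·f(k+1) − (k + 7)·f(k) − (1) = 0.
Degrees (1,1,0) ⇒ d ≤ 3.
A polynomial solution: f(k) = k*(k**2 + 15*k + 74)/360.
Get s_k = R·t_k = k*(k**2 + 15*k + 74)/(40*(k + 4)*(k + 5)*(k + 6)) with R(k) = B(k−1)f(k)/C(k) = k*(k + 7)*(k**2 + 15*k + 74)/360.
s_(k+1) − s_k = 9/(k**4 + 22*k**3 + 179*k**2 + 638*k + 840) = t_k.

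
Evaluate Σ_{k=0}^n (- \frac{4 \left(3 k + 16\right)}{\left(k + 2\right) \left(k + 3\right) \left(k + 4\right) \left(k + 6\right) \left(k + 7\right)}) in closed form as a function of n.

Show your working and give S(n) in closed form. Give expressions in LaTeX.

S(n) = \frac{- n^{3} - 14 n^{2} - 61 n - 48}{9 \left(n^{3} + 14 n^{2} + 61 n + 84\right)}

t_(k+1)/t_k = (k + 2)*(k + 6)*(3*k + 19)/((k + 5)*(k + 8)*(3*k + 16)).
Factor: A=k + 2; B=k + 8; C=k**2 + 31*k/3 + 80/3.
Need (k + 2)·f(k+1) − (k + 7)·f(k) = k**2 + 31*k/3 + 80/3.
Bound: deg f ≤ 5.
Solving with deg f ≤ 5: f(k) = k*(k + 4)*(k + 5)*(k**2 + 11*k + 36)/108.
Certificate R = B(k−1)f/C = k*(k + 4)*(k + 7)*(k**2 + 11*k + 36)/(36*(3*k + 16)) gives s_k = k*(-k**2 - 11*k - 36)/(9*(k**3 + 11*k**2 + 36*k + 36)).
Verify: 4*(-3*k - 16)/(k**5 + 22*k**4 + 185*k**3 + 740*k**2 + 1404*k + 1008) matches t_k.
s_(n+1) = (-n**3 - 14*n**2 - 61*n - 48)/(9*(n**3 + 14*n**2 + 61*n + 84)) and s_(0) = 0, so S(n) = (-n**3 - 14*n**2 - 61*n - 48)/(9*(n**3 + 14*n**2 + 61*n + 84)).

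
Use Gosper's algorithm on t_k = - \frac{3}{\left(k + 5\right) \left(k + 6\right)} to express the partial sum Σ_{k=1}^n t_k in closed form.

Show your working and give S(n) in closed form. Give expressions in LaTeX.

The ratio is (k + 5)/(k + 7).
A = k + 5, B = k + 7, C = 1.
Need (k + 5)·f(k+1) − (k + 6)·f(k) = 1.
Bound: deg f ≤ 1.
Match coefficients ⇒ f(k) = k/5.
Get s_k = R·t_k = -3*k/(5*k + 25) with R(k) = B(k−1)f(k)/C(k) = k*(k + 6)/5.
Verify: -3/(k**2 + 11*k + 30) matches t_k.
Σ_(k=1)^n t_k = s_(n+1) − s_(1) = (3*(-n - 1)/(5*(n + 6))) − (-1/10), i.e. -n/(2*n + 12).

S(n) = - \frac{n}{2 n + 12}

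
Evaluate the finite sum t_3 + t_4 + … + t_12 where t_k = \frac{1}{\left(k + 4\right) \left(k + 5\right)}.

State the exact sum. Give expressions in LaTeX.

Step 1: r(k) = (k + 4)/(k + 6).
A = k + 4, B = k + 6, C = 1.
Need (k + 4)·f(k+1) − (k + 5)·f(k) = 1.
Degrees (1,1,0) ⇒ d ≤ 1.
Match coefficients ⇒ f(k) = k/4.
So s_k = (B(k−1)f/C)·t_k = (k*(k + 5)/4)·t_k = k/(4*(k + 4)).
Δs = 1/(k**2 + 9*k + 20), as required.
Σ_(k=3)^(12) t_k = s_(13) − s_(3) = 13/68 − (3/28) = 10/119.

Σ = 10/119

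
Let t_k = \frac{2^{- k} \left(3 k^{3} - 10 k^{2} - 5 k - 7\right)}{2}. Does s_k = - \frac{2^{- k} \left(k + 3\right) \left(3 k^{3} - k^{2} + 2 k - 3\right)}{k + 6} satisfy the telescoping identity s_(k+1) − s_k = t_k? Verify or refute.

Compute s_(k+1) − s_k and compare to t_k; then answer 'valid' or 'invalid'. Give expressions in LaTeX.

Invalid: residual \frac{3 \cdot 2^{- k} \left(- 3 k^{4} - 14 k^{3} + 67 k^{2} + 33 k + 48\right)}{2 \left(k^{2} + 13 k + 42\right)} ≠ 0.

s_(k+1) = -(k + 4)*(2*k + 3*(k + 1)**3 - (k + 1)**2 - 1)/(2*2**k*(k + 7))
s_(k+1) − s_k = (3*k**5 + 20*k**4 - 51*k**3 - 291*k**2 - 202*k - 150)/(2*2**k*(k**2 + 13*k + 42))
(s_(k+1) − s_k) − t_k = 3*(-3*k**4 - 14*k**3 + 67*k**2 + 33*k + 48)/(2*2**k*(k**2 + 13*k + 42))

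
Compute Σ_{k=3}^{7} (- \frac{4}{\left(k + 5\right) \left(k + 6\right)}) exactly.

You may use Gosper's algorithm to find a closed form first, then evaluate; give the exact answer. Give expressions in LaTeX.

t_(k+1)/t_k = (k + 5)/(k + 7).
Normal form (A,B,C) = (k + 5, k + 7, 1).
Key eq: (k + 5)·f(k+1) = (k + 6)·f(k) + (1).
From deg A=1, deg B=1, deg C=0: d=1.
A polynomial solution: f(k) = k/5.
So s_k = (B(k−1)f/C)·t_k = (k*(k + 6)/5)·t_k = -4*k/(5*k + 25).
Δs = -4/(k**2 + 11*k + 30), as required.
Evaluate s at k=8 and k=3: -32/65 and -3/10; difference -5/26.

Σ = -5/26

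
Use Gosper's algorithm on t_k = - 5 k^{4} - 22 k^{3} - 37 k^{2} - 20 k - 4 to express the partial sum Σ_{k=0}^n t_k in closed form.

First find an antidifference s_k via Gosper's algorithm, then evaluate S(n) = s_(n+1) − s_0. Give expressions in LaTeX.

S(n) = - n^{5} - 8 n^{4} - 25 n^{3} - 34 n^{2} - 20 n - 4

Step 1: r(k) = (5*k**4 + 42*k**3 + 133*k**2 + 180*k + 88)/(5*k**4 + 22*k**3 + 37*k**2 + 20*k + 4).
Factor: A=1; B=1; C=k**4 + 22*k**3/5 + 37*k**2/5 + 4*k + 4/5.
Set up (1)·f(k+1) − (1)·f(k) − (k**4 + 22*k**3/5 + 37*k**2/5 + 4*k + 4/5) = 0.
Bound: deg f ≤ 5.
Match coefficients ⇒ f(k) = k**2*(k**3 + 3*k**2 + 3*k - 3)/5.
Get s_k = R·t_k = k**2*(-k**3 - 3*k**2 - 3*k + 3) with R(k) = B(k−1)f(k)/C(k) = k**2*(k**3 + 3*k**2 + 3*k - 3)/(5*k**4 + 22*k**3 + 37*k**2 + 20*k + 4).
Δs = -5*k**4 - 22*k**3 - 37*k**2 - 20*k - 4, as required.
Telescope: S(n) = s_(n+1) − s_(0) = -n**5 - 8*n**4 - 25*n**3 - 34*n**2 - 20*n - 4 − (0) = -n**5 - 8*n**4 - 25*n**3 - 34*n**2 - 20*n - 4.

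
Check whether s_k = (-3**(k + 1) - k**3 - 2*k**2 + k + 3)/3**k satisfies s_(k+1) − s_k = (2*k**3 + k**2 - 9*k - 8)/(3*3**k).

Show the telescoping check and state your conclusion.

s_(k+1) = (-9*3**k - k**3 - 5*k**2 - 6*k + 1)/(3*3**k)
s_(k+1) − s_k = (2*k**3 + k**2 - 9*k - 8)/(3*3**k)
(s_(k+1) − s_k) − t_k = 0

Valid — Δs_k = t_k.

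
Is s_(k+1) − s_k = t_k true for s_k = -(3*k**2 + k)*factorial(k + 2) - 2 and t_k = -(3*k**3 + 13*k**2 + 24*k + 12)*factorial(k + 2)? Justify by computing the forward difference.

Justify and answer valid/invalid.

s_(k+1) = -(k + 3*(k + 1)**2 + 1)*factorial(k + 3) - 2
s_(k+1) − s_k = -(3*k**3 + 13*k**2 + 24*k + 12)*factorial(k + 2)
(s_(k+1) − s_k) − t_k = 0

valid (s_(k+1) − s_k reduces to t_k)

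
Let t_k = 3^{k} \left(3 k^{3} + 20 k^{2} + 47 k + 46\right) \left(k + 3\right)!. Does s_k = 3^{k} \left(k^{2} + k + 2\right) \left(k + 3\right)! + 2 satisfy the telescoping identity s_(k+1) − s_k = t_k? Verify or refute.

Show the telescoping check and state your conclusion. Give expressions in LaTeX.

s_(k+1) = 3**(k + 1)*(k + (k + 1)**2 + 3)*factorial(k + 4) + 2
s_(k+1) − s_k = 3**k*(3*k**3 + 20*k**2 + 47*k + 46)*factorial(k + 3)
(s_(k+1) − s_k) − t_k = 0

valid; difference matches t_k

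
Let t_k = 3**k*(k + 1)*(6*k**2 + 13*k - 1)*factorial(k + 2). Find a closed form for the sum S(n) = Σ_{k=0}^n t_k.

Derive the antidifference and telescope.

Compute t_(k+1)/t_k: get 3*(k + 2)*(k + 3)*(13*k + 6*(k + 1)**2 + 12)/((k + 1)*(6*k**2 + 13*k - 1)).
Gosper form: A/B · C(k+1)/C(k) with A=3*k + 9, B=1, C=k**3 + 19*k**2/6 + 2*k - 1/6.
Solve (3*k + 9)·f(k+1) − (1)·f(k) = k**3 + 19*k**2/6 + 2*k - 1/6.
Bound: deg f ≤ 2.
Match coefficients ⇒ f(k) = (k - 1)*(2*k - 1)/6.
R(k) = B(k−1)·f(k)/C(k) = (k - 1)*(2*k - 1)/((k + 1)*(6*k**2 + 13*k - 1)); s_k = R·t_k = 3**k*(k - 1)*(2*k - 1)*factorial(k + 2).
Check: Δs_k = 3**k*(k + 1)*(6*k**2 + 13*k - 1)*factorial(k + 2). ✓
Evaluate: s_(n+1) = 3**(n + 1)*n*(2*n + 1)*factorial(n + 3); subtract s_(0) = 2 ⇒ S(n) = 6*3**n*n**2*factorial(n + 3) + 3*3**n*n*factorial(n + 3) - 2.

S(n) = 6*3**n*n**2*factorial(n + 3) + 3*3**n*n*factorial(n + 3) - 2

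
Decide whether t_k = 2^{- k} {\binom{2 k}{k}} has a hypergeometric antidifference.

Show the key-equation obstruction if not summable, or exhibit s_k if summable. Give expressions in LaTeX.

No; the degree bound rules out any f.

r(k) = (2*k + 1)/(k + 1) after simplifying.
A = 2*k + 1, B = k + 1, C = 1.
f must satisfy (2*k + 1)·f(k+1) − (k)·f(k) = 1.
Degrees (1,1,0) ⇒ d ≤ -1.
deg f ≤ -1 is impossible — no certificate.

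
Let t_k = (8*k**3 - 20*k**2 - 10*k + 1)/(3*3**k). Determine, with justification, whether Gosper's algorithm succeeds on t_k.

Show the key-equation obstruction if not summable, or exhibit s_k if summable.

Compute t_(k+1)/t_k: get (8*k**3 + 4*k**2 - 26*k - 21)/(3*(8*k**3 - 20*k**2 - 10*k + 1)).
Gosper form: A/B · C(k+1)/C(k) with A=1/3, B=1, C=k**3 - 5*k**2/2 - 5*k/4 + 1/8.
Need (1/3)·f(k+1) − (1)·f(k) = k**3 - 5*k**2/2 - 5*k/4 + 1/8.
Bound: deg f ≤ 3.
Match coefficients ⇒ f(k) = -3*(4*k**3 - 4*k**2 - 3*k - 1)/8.
Get s_k = R·t_k = (-4*k**3 + 4*k**2 + 3*k + 1)/3**k with R(k) = B(k−1)f(k)/C(k) = -3*(4*k**3 - 4*k**2 - 3*k - 1)/((2*k + 1)*(4*k**2 - 12*k + 1)).
Verify: (8*k**3 - 20*k**2 - 10*k + 1)/(3*3**k) matches t_k.

Yes. s_k = (-4*k**3 + 4*k**2 + 3*k + 1)/3**k.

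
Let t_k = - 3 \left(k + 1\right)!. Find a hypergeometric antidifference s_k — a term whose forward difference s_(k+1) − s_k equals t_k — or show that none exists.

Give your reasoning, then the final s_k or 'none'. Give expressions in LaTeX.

r(k) = k + 2 after simplifying.
Normal form (A,B,C) = (k + 2, 1, 1).
Need (k + 2)·f(k+1) − (1)·f(k) = 1.
Bound: deg f ≤ -1.
Negative degree bound (-1): no f exists, t_k not Gosper-summable.

none (Gosper's algorithm certifies no s_k)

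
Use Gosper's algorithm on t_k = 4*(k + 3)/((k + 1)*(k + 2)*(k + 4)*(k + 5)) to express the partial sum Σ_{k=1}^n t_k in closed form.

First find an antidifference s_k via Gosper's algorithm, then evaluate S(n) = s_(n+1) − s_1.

Compute t_(k+1)/t_k: get (k + 1)*(k + 4)**2/((k + 3)**2*(k + 6)).
A = k + 1, B = k + 6, C = k**2 + 6*k + 9.
Need (k + 1)·f(k+1) − (k + 5)·f(k) = k**2 + 6*k + 9.
deg f ≤ 4 (via 1,1,2).
Solving with deg f ≤ 4: f(k) = k*(k + 2)*(k + 3)*(k + 5)/8.
Certificate R = B(k−1)f/C = k*(k + 2)*(k + 5)**2/(8*(k + 3)) gives s_k = k*(k + 5)/(2*(k**2 + 5*k + 4)).
Δs = 4*(k + 3)/(k**4 + 12*k**3 + 49*k**2 + 78*k + 40), as required.
s_(n+1) = (n**2 + 7*n + 6)/(2*(n**2 + 7*n + 10)) and s_(1) = 3/10, so S(n) = n*(n + 7)/(5*(n**2 + 7*n + 10)).

S(n) = n*(n + 7)/(5*(n**2 + 7*n + 10))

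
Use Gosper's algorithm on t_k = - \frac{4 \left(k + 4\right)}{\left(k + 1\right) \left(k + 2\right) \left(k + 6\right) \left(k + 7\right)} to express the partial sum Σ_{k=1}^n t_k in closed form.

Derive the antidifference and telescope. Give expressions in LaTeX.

S(n) = \frac{n \left(- n - 9\right)}{7 \left(n^{2} + 9 n + 14\right)}

t_(k+1)/t_k = (k + 1)*(k + 5)*(k + 6)/((k + 3)*(k + 4)*(k + 8)).
So A=k + 1 and B=k + 8, with C=k**4 + 16*k**3 + 95*k**2 + 248*k + 240.
Set up (k + 1)·f(k+1) − (k + 7)·f(k) − (k**4 + 16*k**3 + 95*k**2 + 248*k + 240) = 0.
Degrees (1,1,4) ⇒ d ≤ 6.
Coefficient equations give f(k) = k*(k + 2)*(k + 3)*(k + 4)*(k + 5)*(k + 7)/12.
Then R = B(k−1)f/C = k*(k + 2)*(k + 7)**2/(12*(k + 4)), so s_k = R(k)·t_k = k*(-k - 7)/(3*(k**2 + 7*k + 6)).
Check: Δs_k = 4*(-k - 4)/(k**4 + 16*k**3 + 83*k**2 + 152*k + 84). ✓
Telescope: S(n) = s_(n+1) − s_(1) = (-n**2 - 9*n - 8)/(3*(n**2 + 9*n + 14)) − (-4/21) = n*(-n - 9)/(7*(n**2 + 9*n + 14)).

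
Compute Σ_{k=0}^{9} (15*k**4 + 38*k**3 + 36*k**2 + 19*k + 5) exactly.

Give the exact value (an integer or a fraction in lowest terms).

Σ = 318110

Step 1: r(k) = (15*k**4 + 98*k**3 + 240*k**2 + 265*k + 113)/(15*k**4 + 38*k**3 + 36*k**2 + 19*k + 5).
So A=1 and B=1, with C=k**4 + 38*k**3/15 + 12*k**2/5 + 19*k/15 + 1/3.
f must satisfy (1)·f(k+1) − (1)·f(k) = k**4 + 38*k**3/15 + 12*k**2/5 + 19*k/15 + 1/3.
deg f ≤ 5 (via 0,0,4).
Solve for f: f(k) = k*(3*k**4 + 2*k**3 - 2*k**2 + k + 1)/15 (degree 5 ≤ 5).
Get s_k = R·t_k = k*(3*k**4 + 2*k**3 - 2*k**2 + k + 1) with R(k) = B(k−1)f(k)/C(k) = k*(3*k**4 + 2*k**3 - 2*k**2 + k + 1)/(15*k**4 + 38*k**3 + 36*k**2 + 19*k + 5).
Δs = 15*k**4 + 38*k**3 + 36*k**2 + 19*k + 5, as required.
Evaluate s at k=10 and k=0: 318110 and 0; difference 318110.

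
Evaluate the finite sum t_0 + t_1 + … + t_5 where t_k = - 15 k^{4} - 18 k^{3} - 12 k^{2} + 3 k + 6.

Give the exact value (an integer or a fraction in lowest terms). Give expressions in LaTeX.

Σ = -19314

Compute t_(k+1)/t_k: get (5*k**4 + 26*k**3 + 52*k**2 + 45*k + 12)/(5*k**4 + 6*k**3 + 4*k**2 - k - 2).
Gosper form: A/B · C(k+1)/C(k) with A=1, B=1, C=k**4 + 6*k**3/5 + 4*k**2/5 - k/5 - 2/5.
Need (1)·f(k+1) − (1)·f(k) = k**4 + 6*k**3/5 + 4*k**2/5 - k/5 - 2/5.
Bound: deg f ≤ 5.
Solve for f: f(k) = k*(k**2 + 1)*(k**2 - k - 1)/5 (degree 5 ≤ 5).
R(k) = B(k−1)·f(k)/C(k) = k*(k**2 + 1)*(k**2 - k - 1)/((k**2 + k + 1)*(5*k**2 + k - 2)); s_k = R·t_k = 3*k*(-k**4 + k**3 + k + 1).
Verify: -15*k**4 - 18*k**3 - 12*k**2 + 3*k + 6 matches t_k.
Sum = s_(6) − s_(0); s_(6) = -19314, s_(0) = 0 ⇒ -19314.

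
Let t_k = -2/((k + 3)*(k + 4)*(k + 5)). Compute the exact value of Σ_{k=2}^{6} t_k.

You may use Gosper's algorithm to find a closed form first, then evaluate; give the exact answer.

Σ = -4/165

r(k) = (k + 3)/(k + 6) after simplifying.
So A=k + 3 and B=k + 6, with C=1.
Need (k + 3)·f(k+1) − (k + 5)·f(k) = 1.
Bound: deg f ≤ 2.
Coefficient equations give f(k) = k*(k + 7)/24.
So s_k = (B(k−1)f/C)·t_k = (k*(k + 5)*(k + 7)/24)·t_k = k*(-k - 7)/(12*(k + 3)*(k + 4)).
Δs = -2/(k**3 + 12*k**2 + 47*k + 60), as required.
Σ_(k=2)^(6) t_k = s_(7) − s_(2) = -49/660 − (-1/20) = -4/165.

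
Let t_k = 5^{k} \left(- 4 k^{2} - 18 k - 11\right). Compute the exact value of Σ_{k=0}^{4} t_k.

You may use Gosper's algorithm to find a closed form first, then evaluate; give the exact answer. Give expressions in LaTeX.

Σ = -106251

Ratio r(k) = 5*(4*k**2 + 26*k + 33)/(4*k**2 + 18*k + 11).
A = 5, B = 1, C = k**2 + 9*k/2 + 11/4.
Need (5)·f(k+1) − (1)·f(k) = k**2 + 9*k/2 + 11/4.
d = 2 from the (0,0,2) case.
A polynomial solution: f(k) = (k**2 + 2*k - 1)/4.
R(k) = B(k−1)·f(k)/C(k) = (k**2 + 2*k - 1)/(4*k**2 + 18*k + 11); s_k = R·t_k = 5**k*(-k**2 - 2*k + 1).
s_(k+1) − s_k = 5**k*(-4*k**2 - 18*k - 11) = t_k.
Telescoping: Σ = s_(5) − s_(0) = -106250 − (1) = -106251.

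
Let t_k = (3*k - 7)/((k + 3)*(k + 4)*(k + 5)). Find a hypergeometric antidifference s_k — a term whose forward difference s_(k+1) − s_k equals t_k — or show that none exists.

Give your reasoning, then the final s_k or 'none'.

s_k = k*(k - 29)/(12*(k + 3)*(k + 4))

Compute t_(k+1)/t_k: get (k + 3)*(3*k - 4)/((k + 6)*(3*k - 7)).
Take A(k)=k + 3, B(k)=k + 6, C(k)=k - 7/3.
Need (k + 3)·f(k+1) − (k + 5)·f(k) = k - 7/3.
Bound: deg f ≤ 2.
Solving with deg f ≤ 2: f(k) = k*(k - 29)/36.
Then R = B(k−1)f/C = k*(k - 29)*(k + 5)/(12*(3*k - 7)), so s_k = R(k)·t_k = k*(k - 29)/(12*(k + 3)*(k + 4)).
Verify: (3*k - 7)/(k**3 + 12*k**2 + 47*k + 60) matches t_k.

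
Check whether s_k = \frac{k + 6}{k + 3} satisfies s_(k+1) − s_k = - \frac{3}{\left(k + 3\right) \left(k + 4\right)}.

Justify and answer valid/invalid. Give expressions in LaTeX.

Valid: the claim telescopes to t_k.

s_(k+1) = (k + 7)/(k + 4)
s_(k+1) − s_k = -3/(k**2 + 7*k + 12)
(s_(k+1) − s_k) − t_k = 0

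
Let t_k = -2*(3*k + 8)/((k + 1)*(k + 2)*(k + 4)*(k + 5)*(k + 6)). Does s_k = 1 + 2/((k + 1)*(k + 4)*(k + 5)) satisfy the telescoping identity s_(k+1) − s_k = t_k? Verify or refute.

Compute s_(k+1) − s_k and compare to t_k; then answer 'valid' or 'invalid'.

s_(k+1) = 1 + 2/((k + 2)*(k + 5)*(k + 6))
s_(k+1) − s_k = 2*(-3*k - 8)/(k**5 + 18*k**4 + 121*k**3 + 372*k**2 + 508*k + 240)
(s_(k+1) − s_k) − t_k = 0

valid; difference matches t_k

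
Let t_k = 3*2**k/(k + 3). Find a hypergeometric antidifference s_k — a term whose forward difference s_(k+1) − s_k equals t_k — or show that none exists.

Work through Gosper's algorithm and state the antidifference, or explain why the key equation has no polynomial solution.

Step 1: r(k) = 2*(k + 3)/(k + 4).
Take A(k)=2*k + 6, B(k)=k + 4, C(k)=1.
Solve (2*k + 6)·f(k+1) − (k + 3)·f(k) = 1.
Bound: deg f ≤ -1.
d = -1 < 0 ⇒ no nonzero polynomial f; not summable.

not Gosper-summable; s_k does not exist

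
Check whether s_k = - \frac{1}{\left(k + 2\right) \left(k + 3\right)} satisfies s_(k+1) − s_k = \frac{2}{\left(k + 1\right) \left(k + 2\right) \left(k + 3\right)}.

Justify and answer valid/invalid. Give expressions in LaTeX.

Invalid: residual - \frac{6}{k^{4} + 10 k^{3} + 35 k^{2} + 50 k + 24} ≠ 0.

s_(k+1) = -1/((k + 3)*(k + 4))
s_(k+1) − s_k = 2/(k**3 + 9*k**2 + 26*k + 24)
(s_(k+1) − s_k) − t_k = -6/(k**4 + 10*k**3 + 35*k**2 + 50*k + 24)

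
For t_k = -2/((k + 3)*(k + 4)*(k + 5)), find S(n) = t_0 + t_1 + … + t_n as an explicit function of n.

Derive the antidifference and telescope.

r(k) = (k + 3)/(k + 6) after simplifying.
Normal form (A,B,C) = (k + 3, k + 6, 1).
Key eq: (k + 3)·f(k+1) = (k + 5)·f(k) + (1).
Degrees (1,1,0) ⇒ d ≤ 2.
Solving with deg f ≤ 2: f(k) = k*(k + 7)/24.
Get s_k = R·t_k = k*(-k - 7)/(12*(k + 3)*(k + 4)) with R(k) = B(k−1)f(k)/C(k) = k*(k + 5)*(k + 7)/24.
Verify: -2/(k**3 + 12*k**2 + 47*k + 60) matches t_k.
Σ_(k=0)^n t_k = s_(n+1) − s_(0) = ((-n**2 - 9*n - 8)/(12*(n**2 + 9*n + 20))) − (0), i.e. (-n**2 - 9*n - 8)/(12*(n**2 + 9*n + 20)).

S(n) = (-n**2 - 9*n - 8)/(12*(n**2 + 9*n + 20))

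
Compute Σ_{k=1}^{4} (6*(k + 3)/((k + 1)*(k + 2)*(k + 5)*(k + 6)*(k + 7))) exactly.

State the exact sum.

Σ = 8/385

The ratio is (k + 1)*(k + 4)*(k + 5)/((k + 3)**2*(k + 8)).
Gosper form: A/B · C(k+1)/C(k) with A=k + 1, B=k + 8, C=k**3 + 10*k**2 + 33*k + 36.
Need (k + 1)·f(k+1) − (k + 7)·f(k) = k**3 + 10*k**2 + 33*k + 36.
deg f ≤ 6 (via 1,1,3).
Coefficient equations give f(k) = k*(k + 2)*(k + 3)*(k + 4)*(k**2 + 12*k + 41)/90.
Get s_k = R·t_k = k*(k**2 + 12*k + 41)/(15*(k**3 + 12*k**2 + 41*k + 30)) with R(k) = B(k−1)f(k)/C(k) = k*(k + 2)*(k + 7)*(k**2 + 12*k + 41)/(90*(k + 3)).
Check: Δs_k = 6*(k + 3)/(k**5 + 21*k**4 + 163*k**3 + 567*k**2 + 844*k + 420). ✓
Sum = s_(5) − s_(1); s_(5) = 7/110, s_(1) = 3/70 ⇒ 8/385.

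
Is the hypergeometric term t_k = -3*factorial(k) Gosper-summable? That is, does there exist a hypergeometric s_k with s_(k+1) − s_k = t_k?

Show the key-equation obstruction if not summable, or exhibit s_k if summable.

No; the degree bound rules out any f.

Ratio r(k) = k + 1.
Normal form (A,B,C) = (k + 1, 1, 1).
Set up (k + 1)·f(k+1) − (1)·f(k) − (1) = 0.
d = -1 from the (1,0,0) case.
d = -1 < 0 ⇒ no nonzero polynomial f; not summable.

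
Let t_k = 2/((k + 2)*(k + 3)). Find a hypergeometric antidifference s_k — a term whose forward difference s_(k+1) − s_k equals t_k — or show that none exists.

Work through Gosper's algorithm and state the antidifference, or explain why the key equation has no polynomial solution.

s_k = k/(k + 2)

Compute t_(k+1)/t_k: get (k + 2)/(k + 4).
Take A(k)=k + 2, B(k)=k + 4, C(k)=1.
Key eq: (k + 2)·f(k+1) = (k + 3)·f(k) + (1).
From deg A=1, deg B=1, deg C=0: d=1.
Solving with deg f ≤ 1: f(k) = k/2.
Get s_k = R·t_k = k/(k + 2) with R(k) = B(k−1)f(k)/C(k) = k*(k + 3)/2.
Check: Δs_k = 2/(k**2 + 5*k + 6). ✓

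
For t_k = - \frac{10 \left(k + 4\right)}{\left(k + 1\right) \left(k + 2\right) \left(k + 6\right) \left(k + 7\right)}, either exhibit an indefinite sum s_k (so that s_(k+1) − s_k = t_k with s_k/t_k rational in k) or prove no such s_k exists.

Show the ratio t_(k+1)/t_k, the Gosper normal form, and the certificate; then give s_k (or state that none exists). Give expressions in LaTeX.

s_k = \frac{5 k \left(- k - 7\right)}{6 \left(k^{2} + 7 k + 6\right)}

The ratio is (k + 1)*(k + 5)*(k + 6)/((k + 3)*(k + 4)*(k + 8)).
A = k + 1, B = k + 8, C = k**4 + 16*k**3 + 95*k**2 + 248*k + 240.
Set up (k + 1)·f(k+1) − (k + 7)·f(k) − (k**4 + 16*k**3 + 95*k**2 + 248*k + 240) = 0.
From deg A=1, deg B=1, deg C=4: d=6.
Solve for f: f(k) = k*(k + 2)*(k + 3)*(k + 4)*(k + 5)*(k + 7)/12 (degree 6 ≤ 6).
So s_k = (B(k−1)f/C)·t_k = (k*(k + 2)*(k + 7)**2/(12*(k + 4)))·t_k = 5*k*(-k - 7)/(6*(k**2 + 7*k + 6)).
Check: Δs_k = 10*(-k - 4)/(k**4 + 16*k**3 + 83*k**2 + 152*k + 84). ✓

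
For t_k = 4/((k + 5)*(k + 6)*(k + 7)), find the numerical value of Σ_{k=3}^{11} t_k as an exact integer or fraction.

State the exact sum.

r(k) = (k + 5)/(k + 8) after simplifying.
Gosper form: A/B · C(k+1)/C(k) with A=k + 5, B=k + 8, C=1.
Solve (k + 5)·f(k+1) − (k + 7)·f(k) = 1.
deg f ≤ 2 (via 1,1,0).
Solving with deg f ≤ 2: f(k) = k*(k + 11)/60.
Get s_k = R·t_k = k*(k + 11)/(15*(k + 5)*(k + 6)) with R(k) = B(k−1)f(k)/C(k) = k*(k + 7)*(k + 11)/60.
Verify: 4/(k**3 + 18*k**2 + 107*k + 210) matches t_k.
Evaluate s at k=12 and k=3: 46/765 and 7/180; difference 13/612.

Σ = 13/612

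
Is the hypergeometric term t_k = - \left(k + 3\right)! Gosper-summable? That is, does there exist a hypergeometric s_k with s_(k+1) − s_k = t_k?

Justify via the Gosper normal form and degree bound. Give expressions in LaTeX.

No; the degree bound rules out any f.

Compute t_(k+1)/t_k: get k + 4.
Normal form (A,B,C) = (k + 4, 1, 1).
f must satisfy (k + 4)·f(k+1) − (1)·f(k) = 1.
deg f ≤ -1 (via 1,0,0).
deg f ≤ -1 is impossible — no certificate.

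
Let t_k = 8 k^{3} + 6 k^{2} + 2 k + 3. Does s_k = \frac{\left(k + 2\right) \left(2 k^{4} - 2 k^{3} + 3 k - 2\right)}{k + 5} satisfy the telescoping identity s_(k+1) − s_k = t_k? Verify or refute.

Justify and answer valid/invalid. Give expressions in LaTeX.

s_(k+1) = (k + 3)*(3*k + 2*(k + 1)**4 - 2*(k + 1)**3 + 1)/(k + 6)
s_(k+1) − s_k = (8*k**5 + 76*k**4 + 164*k**3 + 109*k**2 + 63*k + 39)/(k**2 + 11*k + 30)
(s_(k+1) − s_k) − t_k = 3*(-6*k**4 - 48*k**3 - 32*k**2 - 10*k - 17)/(k**2 + 11*k + 30)

Invalid: residual \frac{3 \left(- 6 k^{4} - 48 k^{3} - 32 k^{2} - 10 k - 17\right)}{k^{2} + 11 k + 30} ≠ 0.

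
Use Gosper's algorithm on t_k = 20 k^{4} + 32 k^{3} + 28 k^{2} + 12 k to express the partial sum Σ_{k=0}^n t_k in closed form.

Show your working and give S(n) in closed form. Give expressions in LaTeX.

Ratio r(k) = (5*k**4 + 28*k**3 + 61*k**2 + 61*k + 23)/(k*(5*k**3 + 8*k**2 + 7*k + 3)).
So A=1 and B=1, with C=k**4 + 8*k**3/5 + 7*k**2/5 + 3*k/5.
Key eq: (1)·f(k+1) = (1)·f(k) + (k**4 + 8*k**3/5 + 7*k**2/5 + 3*k/5).
From deg A=0, deg B=0, deg C=4: d=5.
Solve for f: f(k) = k*(k - 1)*(2*k**3 + k**2 + k + 1)/10 (degree 5 ≤ 5).
Certificate R = B(k−1)f/C = (k - 1)*(2*k**3 + k**2 + k + 1)/(2*(5*k**3 + 8*k**2 + 7*k + 3)) gives s_k = 2*k*(2*k**4 - k**3 - 1).
Δs = 4*k*(5*k**3 + 8*k**2 + 7*k + 3), as required.
Telescope: S(n) = s_(n+1) − s_(0) = 2*n*(2*n**4 + 9*n**3 + 16*n**2 + 14*n + 5) − (0) = 2*n*(2*n**4 + 9*n**3 + 16*n**2 + 14*n + 5).

S(n) = 2 n \left(2 n^{4} + 9 n^{3} + 16 n^{2} + 14 n + 5\right)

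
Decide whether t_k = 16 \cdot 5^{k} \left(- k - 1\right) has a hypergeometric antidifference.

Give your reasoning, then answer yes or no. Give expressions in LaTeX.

Ratio r(k) = 5*(k + 2)/(k + 1).
Normal form (A,B,C) = (5, 1, k + 1).
Key eq: (5)·f(k+1) = (1)·f(k) + (k + 1).
Bound: deg f ≤ 1.
Solve for f: f(k) = (4*k - 1)/16 (degree 1 ≤ 1).
So s_k = (B(k−1)f/C)·t_k = ((4*k - 1)/(16*(k + 1)))·t_k = 5**k*(1 - 4*k).
s_(k+1) − s_k = 16*5**k*(-k - 1) = t_k.

Yes. s_k = 5^{k} \left(1 - 4 k\right).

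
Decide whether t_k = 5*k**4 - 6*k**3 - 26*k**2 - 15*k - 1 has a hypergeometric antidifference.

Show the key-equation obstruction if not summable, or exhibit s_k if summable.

Yes. s_k = k*(k**4 - 4*k**3 - 4*k**2 + 4*k + 2).

Step 1: r(k) = (5*k**4 + 14*k**3 - 14*k**2 - 65*k - 43)/(5*k**4 - 6*k**3 - 26*k**2 - 15*k - 1).
Factor: A=1; B=1; C=k**4 - 6*k**3/5 - 26*k**2/5 - 3*k - 1/5.
Key eq: (1)·f(k+1) = (1)·f(k) + (k**4 - 6*k**3/5 - 26*k**2/5 - 3*k - 1/5).
d = 5 from the (0,0,4) case.
Match coefficients ⇒ f(k) = k*(k**4 - 4*k**3 - 4*k**2 + 4*k + 2)/5.
Then R = B(k−1)f/C = k*(k**4 - 4*k**3 - 4*k**2 + 4*k + 2)/(5*k**4 - 6*k**3 - 26*k**2 - 15*k - 1), so s_k = R(k)·t_k = k*(k**4 - 4*k**3 - 4*k**2 + 4*k + 2).
s_(k+1) − s_k = 5*k**4 - 6*k**3 - 26*k**2 - 15*k - 1 = t_k.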